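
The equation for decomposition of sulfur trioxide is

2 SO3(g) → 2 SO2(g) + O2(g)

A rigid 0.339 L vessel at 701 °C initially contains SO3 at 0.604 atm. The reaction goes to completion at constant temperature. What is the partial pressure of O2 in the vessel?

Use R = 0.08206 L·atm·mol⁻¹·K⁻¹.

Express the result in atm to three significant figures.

n(SO3)₀ = PV/RT = (0.604 × 0.339) / (0.08206 × 974.15) = 0.002561 mol
n(O2) = (1/2) × 0.002561 = 0.001280 mol
P(O2) = nRT/V = 0.001280 × 0.08206 × 974.15 / 0.339 = 0.3018 atm

0.302 atm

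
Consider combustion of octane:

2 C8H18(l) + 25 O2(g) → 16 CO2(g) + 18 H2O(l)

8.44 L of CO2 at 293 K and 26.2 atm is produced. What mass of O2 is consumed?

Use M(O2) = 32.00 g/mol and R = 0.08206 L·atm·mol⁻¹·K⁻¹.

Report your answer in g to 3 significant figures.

460 g

n(CO2) = PV/RT = (26.2 × 8.44) / (0.08206 × 293) = 9.197 mol
n(O2) = (25/16) × 9.197 = 14.37 mol
m(O2) = 14.37 × 32.00 = 459.8 g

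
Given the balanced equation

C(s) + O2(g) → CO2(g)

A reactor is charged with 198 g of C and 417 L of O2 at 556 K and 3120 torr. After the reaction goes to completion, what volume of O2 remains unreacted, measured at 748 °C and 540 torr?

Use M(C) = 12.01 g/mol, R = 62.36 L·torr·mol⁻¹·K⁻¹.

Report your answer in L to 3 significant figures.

2480 L

n(C) = 198 / 12.01 = 16.49 mol
n(O2) = PV/RT = (3120 × 417) / (62.36 × 556) = 37.52 mol
For 16.49 mol C, stoichiometry requires (1/1) × 16.49 = 16.49 mol O2; 37.52 mol is available, so C is limiting.
n(O2) consumed = (1/1) × 16.49 = 16.49 mol; remaining = 37.52 − 16.49 = 21.03 mol
V(O2) = nRT/P = 21.03 × 62.36 × 1021.15 / 540 = 2480 L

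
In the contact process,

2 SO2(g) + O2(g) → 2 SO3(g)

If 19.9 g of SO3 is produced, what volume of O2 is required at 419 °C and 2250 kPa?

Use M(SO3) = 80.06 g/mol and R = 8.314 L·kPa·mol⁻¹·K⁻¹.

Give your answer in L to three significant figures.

0.318 L

n(SO3) = 19.90 / 80.06 = 0.2486 mol
n(O2) = (1/2) × 0.2486 = 0.1243 mol
V = nRT/P = 0.1243 × 8.314 × 692.15 / 2250 = 0.3179 L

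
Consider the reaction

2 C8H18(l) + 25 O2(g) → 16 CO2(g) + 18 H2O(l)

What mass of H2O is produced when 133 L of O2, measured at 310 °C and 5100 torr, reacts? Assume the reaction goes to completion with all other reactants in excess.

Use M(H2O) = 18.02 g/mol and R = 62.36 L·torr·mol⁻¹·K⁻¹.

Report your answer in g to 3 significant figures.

242 g

n(O2) = PV/RT = (5100 × 133) / (62.36 × 583.15) = 18.65 mol
n(H2O) = (18/25) × 18.65 = 13.43 mol
m(H2O) = 13.43 × 18.02 = 242.0 g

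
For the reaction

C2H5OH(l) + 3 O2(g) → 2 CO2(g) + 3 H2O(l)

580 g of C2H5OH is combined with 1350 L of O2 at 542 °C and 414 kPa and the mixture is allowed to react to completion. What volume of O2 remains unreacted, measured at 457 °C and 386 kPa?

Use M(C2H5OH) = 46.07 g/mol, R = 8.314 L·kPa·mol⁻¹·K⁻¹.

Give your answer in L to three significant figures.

703 L

n(C2H5OH) = 580 / 46.07 = 12.59 mol
n(O2) = PV/RT = (414 × 1350) / (8.314 × 815.15) = 82.47 mol
For 12.59 mol C2H5OH, stoichiometry requires (3/1) × 12.59 = 37.77 mol O2; 82.47 mol is available, so C2H5OH is limiting.
n(O2) consumed = (3/1) × 12.59 = 37.77 mol; remaining = 82.47 − 37.77 = 44.70 mol
V(O2) = nRT/P = 44.70 × 8.314 × 730.15 / 386 = 703.0 L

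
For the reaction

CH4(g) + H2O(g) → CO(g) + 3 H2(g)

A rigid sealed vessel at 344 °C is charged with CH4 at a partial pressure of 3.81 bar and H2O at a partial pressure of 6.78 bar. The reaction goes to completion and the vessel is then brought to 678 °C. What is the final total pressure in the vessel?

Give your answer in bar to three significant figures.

28.1 bar

At constant V, partial pressures at 344 °C are proportional to moles, so apply stoichiometry directly to pressures.
P(H2O) required for 3.81 bar of CH4 = (1/1) × 3.81 = 3.810 bar; available 6.78 bar, so CH4 is limiting.
P(H2O) remaining = 6.78 − (1/1) × 3.81 = 2.970 bar
P(gaseous products) = (1+3)/1 × 3.81 = 15.24 bar
P_total at 344 °C = 2.970 + 15.24 = 18.21 bar
Scaling to 678 °C: P = 18.21 × 951.15/617.15 = 28.07 bar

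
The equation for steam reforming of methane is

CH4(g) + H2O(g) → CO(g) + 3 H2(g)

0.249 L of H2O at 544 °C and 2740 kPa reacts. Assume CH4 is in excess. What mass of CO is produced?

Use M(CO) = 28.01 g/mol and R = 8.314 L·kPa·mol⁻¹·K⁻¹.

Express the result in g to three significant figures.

2.81 g

n(H2O) = PV/RT = (2740 × 0.249) / (8.314 × 817.15) = 0.1004 mol
n(CO) = (1/1) × 0.1004 = 0.1004 mol
m(CO) = 0.1004 × 28.01 = 2.812 g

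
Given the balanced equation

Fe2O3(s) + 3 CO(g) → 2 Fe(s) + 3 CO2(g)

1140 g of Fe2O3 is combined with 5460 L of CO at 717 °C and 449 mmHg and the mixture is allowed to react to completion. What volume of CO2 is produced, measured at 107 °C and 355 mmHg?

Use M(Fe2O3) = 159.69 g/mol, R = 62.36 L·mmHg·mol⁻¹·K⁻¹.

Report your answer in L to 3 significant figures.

1430 L

n(Fe2O3) = 1140 / 159.69 = 7.139 mol
n(CO) = PV/RT = (449 × 5460) / (62.36 × 990.15) = 39.70 mol
For 7.139 mol Fe2O3, stoichiometry requires (3/1) × 7.139 = 21.42 mol CO; 39.70 mol is available, so Fe2O3 is limiting.
n(CO2) = (3/1) × 7.139 = 21.42 mol
V(CO2) = nRT/P = 21.42 × 62.36 × 380.15 / 355 = 1430 L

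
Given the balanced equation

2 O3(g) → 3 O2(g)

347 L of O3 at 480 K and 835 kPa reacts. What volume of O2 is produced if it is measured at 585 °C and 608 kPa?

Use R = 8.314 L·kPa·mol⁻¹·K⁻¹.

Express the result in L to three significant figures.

1280 L

n(O3) = PV/RT = (835 × 347) / (8.314 × 480) = 72.60 mol
n(O2) = (3/2) × 72.60 = 108.9 mol
V = nRT/P = 108.9 × 8.314 × 858.15 / 608 = 1278 L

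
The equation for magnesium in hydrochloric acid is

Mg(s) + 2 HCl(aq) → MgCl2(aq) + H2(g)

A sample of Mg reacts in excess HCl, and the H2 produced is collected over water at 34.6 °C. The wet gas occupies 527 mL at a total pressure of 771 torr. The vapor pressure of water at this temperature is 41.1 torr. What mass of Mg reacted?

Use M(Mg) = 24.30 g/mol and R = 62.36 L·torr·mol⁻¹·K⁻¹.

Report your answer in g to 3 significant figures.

0.487 g

P(H2) = 771 − 41.1 = 729.9 torr
n(H2) = PV/RT = (729.9 × 0.5270) / (62.36 × 307.75) = 0.02004 mol
n(Mg) = (1/1) × 0.02004 = 0.02004 mol
m(Mg) = 0.02004 × 24.30 = 0.4870 g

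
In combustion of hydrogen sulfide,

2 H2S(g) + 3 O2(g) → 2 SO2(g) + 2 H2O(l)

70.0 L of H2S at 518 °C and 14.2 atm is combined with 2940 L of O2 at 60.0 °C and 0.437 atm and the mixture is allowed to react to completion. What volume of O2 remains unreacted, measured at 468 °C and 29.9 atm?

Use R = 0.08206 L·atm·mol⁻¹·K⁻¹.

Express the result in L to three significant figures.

n(H2S) = PV/RT = (14.2 × 70.0) / (0.08206 × 791.15) = 15.31 mol
n(O2) = PV/RT = (0.437 × 2940) / (0.08206 × 333.15) = 47.00 mol
For 15.31 mol H2S, stoichiometry requires (3/2) × 15.31 = 22.96 mol O2; 47.00 mol is available, so H2S is limiting.
n(O2) consumed = (3/2) × 15.31 = 22.96 mol; remaining = 47.00 − 22.96 = 24.04 mol
V(O2) = nRT/P = 24.04 × 0.08206 × 741.15 / 29.9 = 48.90 L

48.9 L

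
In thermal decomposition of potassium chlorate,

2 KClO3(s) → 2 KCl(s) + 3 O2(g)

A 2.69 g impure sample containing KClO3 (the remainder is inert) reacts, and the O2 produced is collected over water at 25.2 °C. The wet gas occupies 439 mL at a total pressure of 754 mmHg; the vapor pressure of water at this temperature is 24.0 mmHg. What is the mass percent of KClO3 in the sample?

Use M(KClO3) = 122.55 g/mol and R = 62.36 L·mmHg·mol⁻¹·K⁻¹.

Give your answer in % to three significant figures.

P(O2) = 754 − 24.0 = 730.0 mmHg
n(O2) = PV/RT = (730.0 × 0.4390) / (62.36 × 298.35) = 0.01722 mol
n(KClO3) = (2/3) × 0.01722 = 0.01148 mol
m(KClO3) = 0.01148 × 122.55 = 1.407 g
%KClO3 = 1.407 / 2.69 × 100 = 52.30%

52.3 %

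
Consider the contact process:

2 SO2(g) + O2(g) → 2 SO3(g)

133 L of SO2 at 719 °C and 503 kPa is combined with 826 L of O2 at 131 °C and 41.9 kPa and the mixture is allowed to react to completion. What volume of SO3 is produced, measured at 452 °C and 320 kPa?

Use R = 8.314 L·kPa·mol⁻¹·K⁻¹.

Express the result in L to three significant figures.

153 L

n(SO2) = PV/RT = (503 × 133) / (8.314 × 992.15) = 8.110 mol
n(O2) = PV/RT = (41.9 × 826) / (8.314 × 404.15) = 10.30 mol
For 8.110 mol SO2, stoichiometry requires (1/2) × 8.110 = 4.055 mol O2; 10.30 mol is available, so SO2 is limiting.
n(SO3) = (2/2) × 8.110 = 8.110 mol
V(SO3) = nRT/P = 8.110 × 8.314 × 725.15 / 320 = 152.8 L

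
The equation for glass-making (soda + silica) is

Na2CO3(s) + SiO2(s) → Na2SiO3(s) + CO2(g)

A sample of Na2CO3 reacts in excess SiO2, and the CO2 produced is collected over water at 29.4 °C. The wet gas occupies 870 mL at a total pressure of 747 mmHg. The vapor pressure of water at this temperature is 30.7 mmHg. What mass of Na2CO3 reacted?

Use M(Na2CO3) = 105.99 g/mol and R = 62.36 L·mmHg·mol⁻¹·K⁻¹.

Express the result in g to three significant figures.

P(CO2) = 747 − 30.7 = 716.3 mmHg
n(CO2) = PV/RT = (716.3 × 0.8700) / (62.36 × 302.55) = 0.03303 mol
n(Na2CO3) = (1/1) × 0.03303 = 0.03303 mol
m(Na2CO3) = 0.03303 × 105.99 = 3.501 g

3.50 g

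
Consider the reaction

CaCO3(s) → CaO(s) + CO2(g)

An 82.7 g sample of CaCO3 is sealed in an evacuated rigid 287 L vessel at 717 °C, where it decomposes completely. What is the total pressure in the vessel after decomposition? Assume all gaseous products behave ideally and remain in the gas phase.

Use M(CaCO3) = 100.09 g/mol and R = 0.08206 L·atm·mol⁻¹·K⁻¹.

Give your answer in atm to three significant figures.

0.234 atm

n(CaCO3) = 82.7 / 100.09 = 0.8263 mol
n(gas produced) = (1/1) × 0.8263 = 0.8263 mol
P = nRT/V = 0.8263 × 0.08206 × 990.15 / 287 = 0.2339 atm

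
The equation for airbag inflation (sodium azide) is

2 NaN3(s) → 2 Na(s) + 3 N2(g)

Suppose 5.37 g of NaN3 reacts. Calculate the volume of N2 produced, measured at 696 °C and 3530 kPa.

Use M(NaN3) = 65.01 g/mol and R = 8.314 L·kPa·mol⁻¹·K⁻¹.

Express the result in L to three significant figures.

n(NaN3) = 5.370 / 65.01 = 0.08260 mol
n(N2) = (3/2) × 0.08260 = 0.1239 mol
V = nRT/P = 0.1239 × 8.314 × 969.15 / 3530 = 0.2828 L

0.283 L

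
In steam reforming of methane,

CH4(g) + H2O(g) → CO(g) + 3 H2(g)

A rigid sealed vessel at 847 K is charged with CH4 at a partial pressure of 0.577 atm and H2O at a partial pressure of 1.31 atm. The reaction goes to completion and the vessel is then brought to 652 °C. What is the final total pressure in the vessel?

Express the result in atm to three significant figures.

At constant V, partial pressures at 847 K are proportional to moles, so apply stoichiometry directly to pressures.
P(H2O) required for 0.577 atm of CH4 = (1/1) × 0.577 = 0.5770 atm; available 1.31 atm, so CH4 is limiting.
P(H2O) remaining = 1.31 − (1/1) × 0.577 = 0.7330 atm
P(gaseous products) = (1+3)/1 × 0.577 = 2.308 atm
P_total at 847 K = 0.7330 + 2.308 = 3.041 atm
Scaling to 652 °C: P = 3.041 × 925.15/847 = 3.322 atm

3.32 atm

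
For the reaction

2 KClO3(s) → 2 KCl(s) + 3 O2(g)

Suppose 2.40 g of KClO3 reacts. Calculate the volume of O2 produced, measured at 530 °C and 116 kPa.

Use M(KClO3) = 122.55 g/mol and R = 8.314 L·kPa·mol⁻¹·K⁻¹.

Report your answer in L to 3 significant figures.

1.69 L

n(KClO3) = 2.400 / 122.55 = 0.01958 mol
n(O2) = (3/2) × 0.01958 = 0.02937 mol
V = nRT/P = 0.02937 × 8.314 × 803.15 / 116 = 1.691 L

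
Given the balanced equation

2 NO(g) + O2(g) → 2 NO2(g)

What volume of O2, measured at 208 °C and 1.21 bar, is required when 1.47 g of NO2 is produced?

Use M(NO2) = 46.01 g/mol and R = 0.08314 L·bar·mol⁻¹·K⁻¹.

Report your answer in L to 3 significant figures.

n(NO2) = 1.470 / 46.01 = 0.03195 mol
n(O2) = (1/2) × 0.03195 = 0.01597 mol
V = nRT/P = 0.01597 × 0.08314 × 481.15 / 1.21 = 0.5280 L

0.528 L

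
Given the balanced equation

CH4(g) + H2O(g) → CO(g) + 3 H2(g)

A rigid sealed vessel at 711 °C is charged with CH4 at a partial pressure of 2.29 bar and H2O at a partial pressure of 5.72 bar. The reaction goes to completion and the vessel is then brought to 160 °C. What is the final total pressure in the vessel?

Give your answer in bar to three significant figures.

Because the vessel is rigid and T is held at 711 °C, work the stoichiometry in partial pressures (P_i = n_iRT/V).
P(H2O) required for 2.29 bar of CH4 = (1/1) × 2.29 = 2.290 bar; available 5.72 bar, so CH4 is limiting.
P(H2O) remaining = 5.72 − (1/1) × 2.29 = 3.430 bar
P(gaseous products) = (1+3)/1 × 2.29 = 9.160 bar
P_total at 711 °C = 3.430 + 9.160 = 12.59 bar
Scaling to 160 °C: P = 12.59 × 433.15/984.15 = 5.541 bar

5.54 bar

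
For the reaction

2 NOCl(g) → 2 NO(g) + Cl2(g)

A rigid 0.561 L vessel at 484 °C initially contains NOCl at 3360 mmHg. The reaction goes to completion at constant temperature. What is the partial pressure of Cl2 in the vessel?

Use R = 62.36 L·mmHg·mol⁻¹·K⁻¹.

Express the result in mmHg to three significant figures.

n(NOCl)₀ = PV/RT = (3360 × 0.561) / (62.36 × 757.15) = 0.03992 mol
n(Cl2) = (1/2) × 0.03992 = 0.01996 mol
P(Cl2) = nRT/V = 0.01996 × 62.36 × 757.15 / 0.561 = 1680 mmHg

1680 mmHg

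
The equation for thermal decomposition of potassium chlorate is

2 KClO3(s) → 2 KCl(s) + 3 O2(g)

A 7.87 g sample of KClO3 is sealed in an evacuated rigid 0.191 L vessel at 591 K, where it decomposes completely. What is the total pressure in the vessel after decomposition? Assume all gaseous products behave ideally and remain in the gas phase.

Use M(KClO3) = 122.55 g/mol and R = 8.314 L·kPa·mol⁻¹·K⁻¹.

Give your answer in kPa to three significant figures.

n(KClO3) = 7.87 / 122.55 = 0.06422 mol
n(gas produced) = (3/2) × 0.06422 = 0.09633 mol
P = nRT/V = 0.09633 × 8.314 × 591 / 0.191 = 2478 kPa

2480 kPa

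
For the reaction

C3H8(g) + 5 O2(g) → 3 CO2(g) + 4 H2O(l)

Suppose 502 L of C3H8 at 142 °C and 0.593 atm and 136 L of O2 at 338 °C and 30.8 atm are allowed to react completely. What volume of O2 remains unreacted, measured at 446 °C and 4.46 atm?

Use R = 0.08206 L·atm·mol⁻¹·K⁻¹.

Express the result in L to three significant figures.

n(C3H8) = PV/RT = (0.593 × 502) / (0.08206 × 415.15) = 8.738 mol
n(O2) = PV/RT = (30.8 × 136) / (0.08206 × 611.15) = 83.52 mol
For 8.738 mol C3H8, stoichiometry requires (5/1) × 8.738 = 43.69 mol O2; 83.52 mol is available, so C3H8 is limiting.
n(O2) consumed = (5/1) × 8.738 = 43.69 mol; remaining = 83.52 − 43.69 = 39.83 mol
V(O2) = nRT/P = 39.83 × 0.08206 × 719.15 / 4.46 = 527.0 L

527 L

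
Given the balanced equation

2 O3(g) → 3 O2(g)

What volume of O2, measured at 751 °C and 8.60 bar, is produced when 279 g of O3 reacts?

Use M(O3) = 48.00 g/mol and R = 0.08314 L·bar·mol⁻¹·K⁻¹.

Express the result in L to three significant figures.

86.3 L

n(O3) = 279.0 / 48.00 = 5.812 mol
n(O2) = (3/2) × 5.812 = 8.718 mol
V = nRT/P = 8.718 × 0.08314 × 1024.15 / 8.60 = 86.32 L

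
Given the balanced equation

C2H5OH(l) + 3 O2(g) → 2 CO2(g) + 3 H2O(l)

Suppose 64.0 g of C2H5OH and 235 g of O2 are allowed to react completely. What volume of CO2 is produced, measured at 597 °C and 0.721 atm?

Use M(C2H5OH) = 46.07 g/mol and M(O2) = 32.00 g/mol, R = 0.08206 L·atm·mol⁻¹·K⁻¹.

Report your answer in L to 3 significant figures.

275 L

n(C2H5OH) = 64.0 / 46.07 = 1.389 mol
n(O2) = 235 / 32.00 = 7.344 mol
For 1.389 mol C2H5OH, stoichiometry requires (3/1) × 1.389 = 4.167 mol O2; 7.344 mol is available, so C2H5OH is limiting.
n(CO2) = (2/1) × 1.389 = 2.778 mol
V(CO2) = nRT/P = 2.778 × 0.08206 × 870.15 / 0.721 = 275.1 L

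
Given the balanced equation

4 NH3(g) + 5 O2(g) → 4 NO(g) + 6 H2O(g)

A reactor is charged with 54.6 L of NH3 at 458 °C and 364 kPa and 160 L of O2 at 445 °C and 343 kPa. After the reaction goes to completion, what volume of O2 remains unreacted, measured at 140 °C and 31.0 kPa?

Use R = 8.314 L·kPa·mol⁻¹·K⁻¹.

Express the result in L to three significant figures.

566 L

n(NH3) = PV/RT = (364 × 54.6) / (8.314 × 731.15) = 3.269 mol
n(O2) = PV/RT = (343 × 160) / (8.314 × 718.15) = 9.192 mol
For 3.269 mol NH3, stoichiometry requires (5/4) × 3.269 = 4.086 mol O2; 9.192 mol is available, so NH3 is limiting.
n(O2) consumed = (5/4) × 3.269 = 4.086 mol; remaining = 9.192 − 4.086 = 5.106 mol
V(O2) = nRT/P = 5.106 × 8.314 × 413.15 / 31.0 = 565.8 L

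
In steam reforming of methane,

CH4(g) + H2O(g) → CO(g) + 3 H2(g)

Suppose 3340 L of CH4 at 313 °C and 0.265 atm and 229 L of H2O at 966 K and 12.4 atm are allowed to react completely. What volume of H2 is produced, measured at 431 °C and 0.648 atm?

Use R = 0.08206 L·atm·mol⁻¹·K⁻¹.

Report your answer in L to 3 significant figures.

n(CH4) = PV/RT = (0.265 × 3340) / (0.08206 × 586.15) = 18.40 mol
n(H2O) = PV/RT = (12.4 × 229) / (0.08206 × 966) = 35.82 mol
For 18.40 mol CH4, stoichiometry requires (1/1) × 18.40 = 18.40 mol H2O; 35.82 mol is available, so CH4 is limiting.
n(H2) = (3/1) × 18.40 = 55.20 mol
V(H2) = nRT/P = 55.20 × 0.08206 × 704.15 / 0.648 = 4922 L

4920 L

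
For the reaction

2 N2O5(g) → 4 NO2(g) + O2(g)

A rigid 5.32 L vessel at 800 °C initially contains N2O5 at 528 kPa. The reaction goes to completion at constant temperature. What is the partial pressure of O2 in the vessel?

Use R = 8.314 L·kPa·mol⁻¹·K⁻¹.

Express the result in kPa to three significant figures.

n(N2O5)₀ = PV/RT = (528 × 5.32) / (8.314 × 1073.15) = 0.3148 mol
n(O2) = (1/2) × 0.3148 = 0.1574 mol
P(O2) = nRT/V = 0.1574 × 8.314 × 1073.15 / 5.32 = 264.0 kPa

264 kPa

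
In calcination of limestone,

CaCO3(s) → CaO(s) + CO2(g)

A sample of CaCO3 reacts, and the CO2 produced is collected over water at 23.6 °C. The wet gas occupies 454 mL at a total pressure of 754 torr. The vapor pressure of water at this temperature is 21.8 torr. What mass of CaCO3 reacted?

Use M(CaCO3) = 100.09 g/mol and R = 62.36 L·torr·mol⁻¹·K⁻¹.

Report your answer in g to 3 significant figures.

P(CO2) = 754 − 21.8 = 732.2 torr
n(CO2) = PV/RT = (732.2 × 0.4540) / (62.36 × 296.75) = 0.01796 mol
n(CaCO3) = (1/1) × 0.01796 = 0.01796 mol
m(CaCO3) = 0.01796 × 100.09 = 1.798 g

1.80 g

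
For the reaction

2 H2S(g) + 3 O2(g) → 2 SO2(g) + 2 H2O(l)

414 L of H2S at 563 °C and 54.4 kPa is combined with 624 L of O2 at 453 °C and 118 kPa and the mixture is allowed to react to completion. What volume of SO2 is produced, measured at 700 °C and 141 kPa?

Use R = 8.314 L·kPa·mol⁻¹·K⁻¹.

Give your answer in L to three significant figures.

186 L

n(H2S) = PV/RT = (54.4 × 414) / (8.314 × 836.15) = 3.240 mol
n(O2) = PV/RT = (118 × 624) / (8.314 × 726.15) = 12.20 mol
For 3.240 mol H2S, stoichiometry requires (3/2) × 3.240 = 4.860 mol O2; 12.20 mol is available, so H2S is limiting.
n(SO2) = (2/2) × 3.240 = 3.240 mol
V(SO2) = nRT/P = 3.240 × 8.314 × 973.15 / 141 = 185.9 L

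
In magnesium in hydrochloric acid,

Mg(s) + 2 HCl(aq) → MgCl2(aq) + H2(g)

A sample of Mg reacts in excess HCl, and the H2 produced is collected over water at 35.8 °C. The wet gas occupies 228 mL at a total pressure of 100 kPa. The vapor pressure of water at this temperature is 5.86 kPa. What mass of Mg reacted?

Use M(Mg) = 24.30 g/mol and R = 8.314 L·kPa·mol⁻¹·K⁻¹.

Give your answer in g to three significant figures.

0.203 g

P(H2) = 100 − 5.86 = 94.14 kPa
n(H2) = PV/RT = (94.14 × 0.2280) / (8.314 × 308.95) = 0.008356 mol
n(Mg) = (1/1) × 0.008356 = 0.008356 mol
m(Mg) = 0.008356 × 24.30 = 0.2031 g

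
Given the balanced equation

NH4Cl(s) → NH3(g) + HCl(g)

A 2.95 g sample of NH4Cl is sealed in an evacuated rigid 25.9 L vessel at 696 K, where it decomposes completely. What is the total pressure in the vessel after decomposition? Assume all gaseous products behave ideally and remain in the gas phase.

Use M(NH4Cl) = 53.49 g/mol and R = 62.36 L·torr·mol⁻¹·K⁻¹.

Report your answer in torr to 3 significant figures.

185 torr

n(NH4Cl) = 2.95 / 53.49 = 0.05515 mol
n(gas produced) = (2/1) × 0.05515 = 0.1103 mol
P = nRT/V = 0.1103 × 62.36 × 696 / 25.9 = 184.8 torr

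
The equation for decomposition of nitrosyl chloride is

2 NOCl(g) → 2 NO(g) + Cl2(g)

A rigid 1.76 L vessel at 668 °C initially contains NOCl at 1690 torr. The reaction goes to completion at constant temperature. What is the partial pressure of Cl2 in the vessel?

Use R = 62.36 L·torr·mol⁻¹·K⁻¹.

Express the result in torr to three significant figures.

n(NOCl)₀ = PV/RT = (1690 × 1.76) / (62.36 × 941.15) = 0.05068 mol
n(Cl2) = (1/2) × 0.05068 = 0.02534 mol
P(Cl2) = nRT/V = 0.02534 × 62.36 × 941.15 / 1.76 = 845.0 torr

845 torr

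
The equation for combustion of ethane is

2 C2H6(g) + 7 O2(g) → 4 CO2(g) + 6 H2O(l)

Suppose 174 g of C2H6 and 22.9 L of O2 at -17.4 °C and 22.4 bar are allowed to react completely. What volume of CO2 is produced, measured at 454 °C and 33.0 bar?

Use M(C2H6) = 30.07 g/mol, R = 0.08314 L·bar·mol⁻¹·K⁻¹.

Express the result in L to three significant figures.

n(C2H6) = 174 / 30.07 = 5.786 mol
n(O2) = PV/RT = (22.4 × 22.9) / (0.08314 × 255.75) = 24.12 mol
For 5.786 mol C2H6, stoichiometry requires (7/2) × 5.786 = 20.25 mol O2; 24.12 mol is available, so C2H6 is limiting.
n(CO2) = (4/2) × 5.786 = 11.57 mol
V(CO2) = nRT/P = 11.57 × 0.08314 × 727.15 / 33.0 = 21.20 L

21.2 L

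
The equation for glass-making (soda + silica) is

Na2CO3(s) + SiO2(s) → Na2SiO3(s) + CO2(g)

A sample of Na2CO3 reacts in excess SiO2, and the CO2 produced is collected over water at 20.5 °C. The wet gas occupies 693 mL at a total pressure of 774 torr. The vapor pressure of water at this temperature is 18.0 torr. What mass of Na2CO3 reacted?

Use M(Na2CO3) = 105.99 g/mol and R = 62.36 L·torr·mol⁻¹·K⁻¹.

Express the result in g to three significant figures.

3.03 g

P(CO2) = 774 − 18.0 = 756.0 torr
n(CO2) = PV/RT = (756.0 × 0.6930) / (62.36 × 293.65) = 0.02861 mol
n(Na2CO3) = (1/1) × 0.02861 = 0.02861 mol
m(Na2CO3) = 0.02861 × 105.99 = 3.032 g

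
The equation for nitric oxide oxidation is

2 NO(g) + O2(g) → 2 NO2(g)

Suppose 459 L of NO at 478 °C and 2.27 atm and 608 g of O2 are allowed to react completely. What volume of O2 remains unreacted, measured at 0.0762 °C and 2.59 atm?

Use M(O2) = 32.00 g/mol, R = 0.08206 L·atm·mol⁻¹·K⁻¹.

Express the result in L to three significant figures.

n(NO) = PV/RT = (2.27 × 459) / (0.08206 × 751.15) = 16.90 mol
n(O2) = 608 / 32.00 = 19.00 mol
For 16.90 mol NO, stoichiometry requires (1/2) × 16.90 = 8.450 mol O2; 19.00 mol is available, so NO is limiting.
n(O2) consumed = (1/2) × 16.90 = 8.450 mol; remaining = 19.00 − 8.450 = 10.55 mol
V(O2) = nRT/P = 10.55 × 0.08206 × 273.2262 / 2.59 = 91.33 L

91.3 L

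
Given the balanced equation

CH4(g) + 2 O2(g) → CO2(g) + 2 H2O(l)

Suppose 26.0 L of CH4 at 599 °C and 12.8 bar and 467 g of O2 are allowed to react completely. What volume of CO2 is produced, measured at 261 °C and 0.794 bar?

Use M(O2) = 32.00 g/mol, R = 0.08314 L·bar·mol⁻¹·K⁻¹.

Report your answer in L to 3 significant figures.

n(CH4) = PV/RT = (12.8 × 26.0) / (0.08314 × 872.15) = 4.590 mol
n(O2) = 467 / 32.00 = 14.59 mol
For 4.590 mol CH4, stoichiometry requires (2/1) × 4.590 = 9.180 mol O2; 14.59 mol is available, so CH4 is limiting.
n(CO2) = (1/1) × 4.590 = 4.590 mol
V(CO2) = nRT/P = 4.590 × 0.08314 × 534.15 / 0.794 = 256.7 L

257 L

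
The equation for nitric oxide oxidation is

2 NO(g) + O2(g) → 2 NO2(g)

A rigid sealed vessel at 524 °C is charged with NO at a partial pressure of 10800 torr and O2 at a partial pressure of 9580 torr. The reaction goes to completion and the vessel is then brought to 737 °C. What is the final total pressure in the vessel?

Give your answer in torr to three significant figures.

With V and T fixed, P_i ∝ n_i, so the mole ratios apply directly to partial pressures at 524 °C.
P(O2) required for 10800 torr of NO = (1/2) × 10800 = 5400 torr; available 9580 torr, so NO is limiting.
P(O2) remaining = 9580 − (1/2) × 10800 = 4180 torr
P(gaseous products) = (2)/2 × 10800 = 10800 torr
P_total at 524 °C = 4180 + 10800 = 14980 torr
Scaling to 737 °C: P = 14980 × 1010.15/797.15 = 18980 torr

19000 torr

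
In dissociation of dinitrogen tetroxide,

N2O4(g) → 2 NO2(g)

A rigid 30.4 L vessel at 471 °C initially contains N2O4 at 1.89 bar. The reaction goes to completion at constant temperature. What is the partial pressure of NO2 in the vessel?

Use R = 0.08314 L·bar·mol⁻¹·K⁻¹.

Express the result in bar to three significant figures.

n(N2O4)₀ = PV/RT = (1.89 × 30.4) / (0.08314 × 744.15) = 0.9287 mol
n(NO2) = (2/1) × 0.9287 = 1.857 mol
P(NO2) = nRT/V = 1.857 × 0.08314 × 744.15 / 30.4 = 3.779 bar

3.78 bar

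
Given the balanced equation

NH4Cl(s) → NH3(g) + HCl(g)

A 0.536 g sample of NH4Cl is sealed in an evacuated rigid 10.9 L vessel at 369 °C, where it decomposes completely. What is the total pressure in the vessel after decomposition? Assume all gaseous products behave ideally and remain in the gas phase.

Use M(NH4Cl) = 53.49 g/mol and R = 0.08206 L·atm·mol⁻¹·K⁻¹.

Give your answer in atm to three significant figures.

0.0969 atm

n(NH4Cl) = 0.536 / 53.49 = 0.01002 mol
n(gas produced) = (2/1) × 0.01002 = 0.02004 mol
P = nRT/V = 0.02004 × 0.08206 × 642.15 / 10.9 = 0.09688 atm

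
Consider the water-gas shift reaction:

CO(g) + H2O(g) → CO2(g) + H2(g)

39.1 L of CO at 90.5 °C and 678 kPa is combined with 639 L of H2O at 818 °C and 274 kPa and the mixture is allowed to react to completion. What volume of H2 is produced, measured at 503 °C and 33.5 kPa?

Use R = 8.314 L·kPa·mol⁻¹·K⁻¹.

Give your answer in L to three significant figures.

n(CO) = PV/RT = (678 × 39.1) / (8.314 × 363.65) = 8.768 mol
n(H2O) = PV/RT = (274 × 639) / (8.314 × 1091.15) = 19.30 mol
For 8.768 mol CO, stoichiometry requires (1/1) × 8.768 = 8.768 mol H2O; 19.30 mol is available, so CO is limiting.
n(H2) = (1/1) × 8.768 = 8.768 mol
V(H2) = nRT/P = 8.768 × 8.314 × 776.15 / 33.5 = 1689 L

1690 L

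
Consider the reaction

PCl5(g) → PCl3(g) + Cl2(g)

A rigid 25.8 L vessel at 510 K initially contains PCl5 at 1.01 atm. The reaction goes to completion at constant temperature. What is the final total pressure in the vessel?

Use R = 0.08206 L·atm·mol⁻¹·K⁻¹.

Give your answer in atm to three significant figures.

2.02 atm

Rigid vessel, constant T ⇒ P scales with total gas moles (1 → 2).
P_final = (2/1) × 1.01 = 2.020 atm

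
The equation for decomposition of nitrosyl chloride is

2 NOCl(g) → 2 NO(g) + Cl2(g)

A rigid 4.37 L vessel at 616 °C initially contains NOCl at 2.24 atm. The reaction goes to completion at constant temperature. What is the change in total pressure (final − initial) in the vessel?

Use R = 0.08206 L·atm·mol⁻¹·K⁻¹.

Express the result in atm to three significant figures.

1.12 atm

Since T and V are fixed, P_final/P_initial = n_final/n_initial = 3/2.
P_final = (3/2) × 2.24 = 3.360 atm; ΔP = 3.360 − 2.24 = 1.120 atm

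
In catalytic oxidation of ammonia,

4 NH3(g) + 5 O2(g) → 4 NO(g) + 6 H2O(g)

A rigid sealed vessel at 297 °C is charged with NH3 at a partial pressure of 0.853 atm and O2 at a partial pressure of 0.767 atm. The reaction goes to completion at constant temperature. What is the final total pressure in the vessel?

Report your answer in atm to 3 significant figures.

1.77 atm

Because the vessel is rigid and T is held at 297 °C, work the stoichiometry in partial pressures (P_i = n_iRT/V).
P(O2) required for 0.853 atm of NH3 = (5/4) × 0.853 = 1.066 atm; available 0.767 atm, so O2 is limiting.
P(NH3) remaining = 0.853 − (4/5) × 0.767 = 0.2394 atm
P(gaseous products) = (4+6)/5 × 0.767 = 1.534 atm
P_total at 297 °C = 0.2394 + 1.534 = 1.773 atm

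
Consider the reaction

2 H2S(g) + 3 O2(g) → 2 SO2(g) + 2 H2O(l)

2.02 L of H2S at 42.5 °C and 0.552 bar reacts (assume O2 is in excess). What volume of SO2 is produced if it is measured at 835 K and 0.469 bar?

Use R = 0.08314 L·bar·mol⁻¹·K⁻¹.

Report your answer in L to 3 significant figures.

6.29 L

n(H2S) = PV/RT = (0.552 × 2.02) / (0.08314 × 315.65) = 0.04249 mol
n(SO2) = (2/2) × 0.04249 = 0.04249 mol
V = nRT/P = 0.04249 × 0.08314 × 835 / 0.469 = 6.289 L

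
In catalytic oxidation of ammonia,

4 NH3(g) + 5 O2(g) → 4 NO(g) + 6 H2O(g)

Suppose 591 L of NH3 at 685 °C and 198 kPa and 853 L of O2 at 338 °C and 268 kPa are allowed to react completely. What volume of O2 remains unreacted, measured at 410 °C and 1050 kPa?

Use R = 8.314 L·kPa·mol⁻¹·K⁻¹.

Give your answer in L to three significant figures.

144 L

n(NH3) = PV/RT = (198 × 591) / (8.314 × 958.15) = 14.69 mol
n(O2) = PV/RT = (268 × 853) / (8.314 × 611.15) = 44.99 mol
For 14.69 mol NH3, stoichiometry requires (5/4) × 14.69 = 18.36 mol O2; 44.99 mol is available, so NH3 is limiting.
n(O2) consumed = (5/4) × 14.69 = 18.36 mol; remaining = 44.99 − 18.36 = 26.63 mol
V(O2) = nRT/P = 26.63 × 8.314 × 683.15 / 1050 = 144.0 L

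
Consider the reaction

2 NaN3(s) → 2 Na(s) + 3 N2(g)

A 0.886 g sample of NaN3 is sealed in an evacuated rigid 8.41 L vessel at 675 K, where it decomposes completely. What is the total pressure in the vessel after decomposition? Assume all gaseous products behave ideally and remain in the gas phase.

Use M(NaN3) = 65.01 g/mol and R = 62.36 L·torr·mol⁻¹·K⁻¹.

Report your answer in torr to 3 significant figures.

102 torr

n(NaN3) = 0.886 / 65.01 = 0.01363 mol
n(gas produced) = (3/2) × 0.01363 = 0.02044 mol
P = nRT/V = 0.02044 × 62.36 × 675 / 8.41 = 102.3 torr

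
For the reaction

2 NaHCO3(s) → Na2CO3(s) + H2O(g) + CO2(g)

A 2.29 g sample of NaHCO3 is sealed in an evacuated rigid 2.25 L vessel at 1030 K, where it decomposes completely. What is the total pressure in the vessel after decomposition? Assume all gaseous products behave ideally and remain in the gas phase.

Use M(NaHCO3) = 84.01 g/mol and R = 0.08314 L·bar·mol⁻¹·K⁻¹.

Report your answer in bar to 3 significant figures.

n(NaHCO3) = 2.29 / 84.01 = 0.02726 mol
n(gas produced) = (2/2) × 0.02726 = 0.02726 mol
P = nRT/V = 0.02726 × 0.08314 × 1030 / 2.25 = 1.038 bar

1.04 bar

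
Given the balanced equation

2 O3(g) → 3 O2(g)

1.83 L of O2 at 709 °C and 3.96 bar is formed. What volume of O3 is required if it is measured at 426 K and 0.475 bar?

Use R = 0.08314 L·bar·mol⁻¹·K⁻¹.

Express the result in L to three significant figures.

n(O2) = PV/RT = (3.96 × 1.83) / (0.08314 × 982.15) = 0.08875 mol
n(O3) = (2/3) × 0.08875 = 0.05917 mol
V = nRT/P = 0.05917 × 0.08314 × 426 / 0.475 = 4.412 L

4.41 L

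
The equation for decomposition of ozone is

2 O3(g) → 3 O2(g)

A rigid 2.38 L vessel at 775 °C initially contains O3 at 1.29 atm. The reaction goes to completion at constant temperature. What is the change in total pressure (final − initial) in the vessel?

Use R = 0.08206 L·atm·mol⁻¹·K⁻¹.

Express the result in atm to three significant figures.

Since T and V are fixed, P_final/P_initial = n_final/n_initial = 3/2.
P_final = (3/2) × 1.29 = 1.935 atm; ΔP = 1.935 − 1.29 = 0.6450 atm

0.645 atm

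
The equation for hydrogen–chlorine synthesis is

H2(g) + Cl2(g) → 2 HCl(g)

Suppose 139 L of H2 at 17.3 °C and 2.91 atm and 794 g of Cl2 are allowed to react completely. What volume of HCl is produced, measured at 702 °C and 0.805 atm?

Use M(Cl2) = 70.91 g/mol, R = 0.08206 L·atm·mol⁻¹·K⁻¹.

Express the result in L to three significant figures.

2230 L

n(H2) = PV/RT = (2.91 × 139) / (0.08206 × 290.45) = 16.97 mol
n(Cl2) = 794 / 70.91 = 11.20 mol
For 16.97 mol H2, stoichiometry requires (1/1) × 16.97 = 16.97 mol Cl2; 11.20 mol is available, so Cl2 is limiting.
n(HCl) = (2/1) × 11.20 = 22.40 mol
V(HCl) = nRT/P = 22.40 × 0.08206 × 975.15 / 0.805 = 2227 L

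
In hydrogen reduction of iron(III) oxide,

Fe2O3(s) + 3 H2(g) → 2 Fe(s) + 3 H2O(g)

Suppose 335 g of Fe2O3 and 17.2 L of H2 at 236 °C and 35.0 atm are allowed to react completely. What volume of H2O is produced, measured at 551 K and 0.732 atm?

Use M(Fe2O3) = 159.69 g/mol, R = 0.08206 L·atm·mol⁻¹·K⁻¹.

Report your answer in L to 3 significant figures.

389 L

n(Fe2O3) = 335 / 159.69 = 2.098 mol
n(H2) = PV/RT = (35.0 × 17.2) / (0.08206 × 509.15) = 14.41 mol
For 2.098 mol Fe2O3, stoichiometry requires (3/1) × 2.098 = 6.294 mol H2; 14.41 mol is available, so Fe2O3 is limiting.
n(H2O) = (3/1) × 2.098 = 6.294 mol
V(H2O) = nRT/P = 6.294 × 0.08206 × 551 / 0.732 = 388.8 L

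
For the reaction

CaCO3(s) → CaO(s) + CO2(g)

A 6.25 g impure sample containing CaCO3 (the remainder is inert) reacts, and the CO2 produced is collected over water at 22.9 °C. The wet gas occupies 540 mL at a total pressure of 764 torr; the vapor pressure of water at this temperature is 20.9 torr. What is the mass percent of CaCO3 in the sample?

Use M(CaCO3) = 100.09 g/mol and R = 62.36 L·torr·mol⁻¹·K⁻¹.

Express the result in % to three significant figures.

P(CO2) = 764 − 20.9 = 743.1 torr
n(CO2) = PV/RT = (743.1 × 0.5400) / (62.36 × 296.05) = 0.02174 mol
n(CaCO3) = (1/1) × 0.02174 = 0.02174 mol
m(CaCO3) = 0.02174 × 100.09 = 2.176 g
%CaCO3 = 2.176 / 6.25 × 100 = 34.82%

34.8 %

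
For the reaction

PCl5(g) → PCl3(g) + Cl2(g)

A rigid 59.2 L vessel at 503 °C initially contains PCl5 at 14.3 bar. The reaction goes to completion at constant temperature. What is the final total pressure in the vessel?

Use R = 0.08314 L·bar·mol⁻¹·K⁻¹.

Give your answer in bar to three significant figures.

28.6 bar

Rigid vessel, constant T ⇒ P scales with total gas moles (1 → 2).
P_final = (2/1) × 14.3 = 28.60 bar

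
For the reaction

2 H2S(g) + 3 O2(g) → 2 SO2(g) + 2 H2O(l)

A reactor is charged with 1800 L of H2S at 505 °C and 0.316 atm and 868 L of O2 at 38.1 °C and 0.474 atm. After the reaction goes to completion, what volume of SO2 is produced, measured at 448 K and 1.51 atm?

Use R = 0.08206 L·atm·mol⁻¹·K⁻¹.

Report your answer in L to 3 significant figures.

217 L

n(H2S) = PV/RT = (0.316 × 1800) / (0.08206 × 778.15) = 8.908 mol
n(O2) = PV/RT = (0.474 × 868) / (0.08206 × 311.25) = 16.11 mol
For 8.908 mol H2S, stoichiometry requires (3/2) × 8.908 = 13.36 mol O2; 16.11 mol is available, so H2S is limiting.
n(SO2) = (2/2) × 8.908 = 8.908 mol
V(SO2) = nRT/P = 8.908 × 0.08206 × 448 / 1.51 = 216.9 L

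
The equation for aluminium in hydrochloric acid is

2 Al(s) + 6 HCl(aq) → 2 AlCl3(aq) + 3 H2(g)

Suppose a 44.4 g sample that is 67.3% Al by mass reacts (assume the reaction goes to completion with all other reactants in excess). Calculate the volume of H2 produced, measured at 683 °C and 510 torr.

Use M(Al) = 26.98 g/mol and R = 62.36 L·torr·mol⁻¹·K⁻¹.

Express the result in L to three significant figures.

mass of Al = 44.4 × 67.3/100 = 29.88 g
n(Al) = 29.88 / 26.98 = 1.107 mol
n(H2) = (3/2) × 1.107 = 1.660 mol
V = nRT/P = 1.660 × 62.36 × 956.15 / 510 = 194.1 L

194 L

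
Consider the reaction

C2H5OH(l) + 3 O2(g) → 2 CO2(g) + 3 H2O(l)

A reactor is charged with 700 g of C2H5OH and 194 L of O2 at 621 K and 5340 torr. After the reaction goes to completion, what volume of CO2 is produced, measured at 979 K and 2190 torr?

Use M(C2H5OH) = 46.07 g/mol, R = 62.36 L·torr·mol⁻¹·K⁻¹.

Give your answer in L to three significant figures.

n(C2H5OH) = 700 / 46.07 = 15.19 mol
n(O2) = PV/RT = (5340 × 194) / (62.36 × 621) = 26.75 mol
For 15.19 mol C2H5OH, stoichiometry requires (3/1) × 15.19 = 45.57 mol O2; 26.75 mol is available, so O2 is limiting.
n(CO2) = (2/3) × 26.75 = 17.83 mol
V(CO2) = nRT/P = 17.83 × 62.36 × 979 / 2190 = 497.0 L

497 L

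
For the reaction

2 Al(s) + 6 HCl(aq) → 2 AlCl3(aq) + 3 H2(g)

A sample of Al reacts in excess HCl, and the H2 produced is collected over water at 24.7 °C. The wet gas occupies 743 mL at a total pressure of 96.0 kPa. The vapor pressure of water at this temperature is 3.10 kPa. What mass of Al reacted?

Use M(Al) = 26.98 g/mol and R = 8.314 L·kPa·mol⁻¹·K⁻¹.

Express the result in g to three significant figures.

0.501 g

P(H2) = 96.0 − 3.10 = 92.90 kPa
n(H2) = PV/RT = (92.90 × 0.7430) / (8.314 × 297.85) = 0.02787 mol
n(Al) = (2/3) × 0.02787 = 0.01858 mol
m(Al) = 0.01858 × 26.98 = 0.5013 g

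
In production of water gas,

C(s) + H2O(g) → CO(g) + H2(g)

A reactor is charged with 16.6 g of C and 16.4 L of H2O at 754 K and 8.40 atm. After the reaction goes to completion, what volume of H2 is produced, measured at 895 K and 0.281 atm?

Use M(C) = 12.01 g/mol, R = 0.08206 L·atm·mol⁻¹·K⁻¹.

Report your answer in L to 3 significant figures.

361 L

n(C) = 16.6 / 12.01 = 1.382 mol
n(H2O) = PV/RT = (8.40 × 16.4) / (0.08206 × 754) = 2.226 mol
For 1.382 mol C, stoichiometry requires (1/1) × 1.382 = 1.382 mol H2O; 2.226 mol is available, so C is limiting.
n(H2) = (1/1) × 1.382 = 1.382 mol
V(H2) = nRT/P = 1.382 × 0.08206 × 895 / 0.281 = 361.2 L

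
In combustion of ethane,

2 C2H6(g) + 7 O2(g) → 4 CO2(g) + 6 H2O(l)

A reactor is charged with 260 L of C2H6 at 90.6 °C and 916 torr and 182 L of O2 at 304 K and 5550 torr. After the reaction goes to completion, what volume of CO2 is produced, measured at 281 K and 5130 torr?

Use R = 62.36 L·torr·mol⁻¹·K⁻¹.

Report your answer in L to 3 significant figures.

71.7 L

n(C2H6) = PV/RT = (916 × 260) / (62.36 × 363.75) = 10.50 mol
n(O2) = PV/RT = (5550 × 182) / (62.36 × 304) = 53.28 mol
For 10.50 mol C2H6, stoichiometry requires (7/2) × 10.50 = 36.75 mol O2; 53.28 mol is available, so C2H6 is limiting.
n(CO2) = (4/2) × 10.50 = 21.00 mol
V(CO2) = nRT/P = 21.00 × 62.36 × 281 / 5130 = 71.73 L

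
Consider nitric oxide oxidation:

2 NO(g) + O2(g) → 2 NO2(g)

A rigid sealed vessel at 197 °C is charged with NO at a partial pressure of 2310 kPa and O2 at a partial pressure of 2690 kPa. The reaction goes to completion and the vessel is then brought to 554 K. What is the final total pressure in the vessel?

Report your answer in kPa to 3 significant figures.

4530 kPa

With V and T fixed, P_i ∝ n_i, so the mole ratios apply directly to partial pressures at 197 °C.
P(O2) required for 2310 kPa of NO = (1/2) × 2310 = 1155 kPa; available 2690 kPa, so NO is limiting.
P(O2) remaining = 2690 − (1/2) × 2310 = 1535 kPa
P(gaseous products) = (2)/2 × 2310 = 2310 kPa
P_total at 197 °C = 1535 + 2310 = 3845 kPa
Scaling to 554 K: P = 3845 × 554/470.15 = 4531 kPa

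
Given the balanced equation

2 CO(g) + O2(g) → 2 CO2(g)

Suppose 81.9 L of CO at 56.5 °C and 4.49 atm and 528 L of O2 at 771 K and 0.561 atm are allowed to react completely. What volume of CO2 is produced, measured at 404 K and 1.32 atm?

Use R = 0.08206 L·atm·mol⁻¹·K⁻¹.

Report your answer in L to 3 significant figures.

235 L

n(CO) = PV/RT = (4.49 × 81.9) / (0.08206 × 329.65) = 13.59 mol
n(O2) = PV/RT = (0.561 × 528) / (0.08206 × 771) = 4.682 mol
For 13.59 mol CO, stoichiometry requires (1/2) × 13.59 = 6.795 mol O2; 4.682 mol is available, so O2 is limiting.
n(CO2) = (2/1) × 4.682 = 9.364 mol
V(CO2) = nRT/P = 9.364 × 0.08206 × 404 / 1.32 = 235.2 L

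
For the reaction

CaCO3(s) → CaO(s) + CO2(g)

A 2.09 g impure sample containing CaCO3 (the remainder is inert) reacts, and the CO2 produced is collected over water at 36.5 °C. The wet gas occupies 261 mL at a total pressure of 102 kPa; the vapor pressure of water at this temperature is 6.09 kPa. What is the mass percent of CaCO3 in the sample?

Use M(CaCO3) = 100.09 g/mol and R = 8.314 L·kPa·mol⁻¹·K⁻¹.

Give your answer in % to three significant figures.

46.6 %

P(CO2) = 102 − 6.09 = 95.91 kPa
n(CO2) = PV/RT = (95.91 × 0.2610) / (8.314 × 309.65) = 0.009724 mol
n(CaCO3) = (1/1) × 0.009724 = 0.009724 mol
m(CaCO3) = 0.009724 × 100.09 = 0.9733 g
%CaCO3 = 0.9733 / 2.09 × 100 = 46.57%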